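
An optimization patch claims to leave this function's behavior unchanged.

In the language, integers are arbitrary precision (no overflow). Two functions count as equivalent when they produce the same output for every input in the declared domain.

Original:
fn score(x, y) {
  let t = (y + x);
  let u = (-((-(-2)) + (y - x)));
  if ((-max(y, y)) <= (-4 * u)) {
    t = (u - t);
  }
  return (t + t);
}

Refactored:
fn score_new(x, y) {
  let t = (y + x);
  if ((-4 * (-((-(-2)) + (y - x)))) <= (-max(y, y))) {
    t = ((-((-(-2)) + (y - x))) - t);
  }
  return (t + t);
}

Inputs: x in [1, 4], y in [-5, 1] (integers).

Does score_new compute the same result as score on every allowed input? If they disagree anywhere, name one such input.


Try x=1, y=-5.
score: t=-4, then u=4, then ((-max(y, y)) <= (-4 * u)) is false, then returns -8
score_new: t=-4, then ((-4 * (-((-(-2)) + (y - x)))) <= (-max(y, y))) is true, then t=8, then returns 16
-8 vs 16 — the two versions disagree here.
verdict: not equivalent; witness: x=1, y=-5


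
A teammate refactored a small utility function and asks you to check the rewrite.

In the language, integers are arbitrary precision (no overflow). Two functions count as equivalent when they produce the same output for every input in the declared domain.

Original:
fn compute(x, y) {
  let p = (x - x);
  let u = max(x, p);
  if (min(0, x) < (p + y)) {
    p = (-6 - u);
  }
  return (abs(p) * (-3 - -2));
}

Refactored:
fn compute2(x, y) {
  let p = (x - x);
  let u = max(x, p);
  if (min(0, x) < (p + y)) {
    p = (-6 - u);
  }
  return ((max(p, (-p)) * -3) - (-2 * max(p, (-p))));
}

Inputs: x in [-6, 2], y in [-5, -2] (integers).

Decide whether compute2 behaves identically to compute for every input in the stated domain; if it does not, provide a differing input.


Differences: min/max/abs usage differs, arithmetic usage differs — yet all 36 inputs agree.
verdict: equivalent


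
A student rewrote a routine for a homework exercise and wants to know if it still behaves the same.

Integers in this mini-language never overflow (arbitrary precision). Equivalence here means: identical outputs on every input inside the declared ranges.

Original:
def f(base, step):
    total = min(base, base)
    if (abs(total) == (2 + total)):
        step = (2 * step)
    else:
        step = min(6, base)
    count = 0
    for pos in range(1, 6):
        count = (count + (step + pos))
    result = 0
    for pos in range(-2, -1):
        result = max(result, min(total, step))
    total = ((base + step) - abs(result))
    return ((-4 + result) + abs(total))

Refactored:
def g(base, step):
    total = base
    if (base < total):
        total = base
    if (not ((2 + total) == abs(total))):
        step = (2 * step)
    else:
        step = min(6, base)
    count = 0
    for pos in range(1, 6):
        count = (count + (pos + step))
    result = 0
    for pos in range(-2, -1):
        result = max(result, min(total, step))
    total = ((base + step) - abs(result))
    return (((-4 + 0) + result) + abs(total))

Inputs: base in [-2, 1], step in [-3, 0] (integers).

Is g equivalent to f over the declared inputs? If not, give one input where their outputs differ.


The rewrite breaks on base=-2, step=-3, where the results are 0 and 4.
f: total = -2; (abs(total) == (2 + total)) -> false; step = -2; count = 0; [pos=1]; count = -1; [pos=2]; count = -1; [pos=3]; count = 0; [pos=4]; count = 2; [pos=5]; count = 5; result = 0; [pos=-2]; result = 0; total = -4; return 0
g: total = -2; (base < total) -> false; (not ((2 + total) == abs(total))) -> true; step = -6; count = 0; [pos=1]; count = -5; [pos=2]; count = -9; [pos=3]; count = -12; [pos=4]; count = -14; [pos=5]; count = -15; result = 0; [pos=-2]; result = 0; total = -8; return 4
verdict: not equivalent; witness: base=-2, step=-3


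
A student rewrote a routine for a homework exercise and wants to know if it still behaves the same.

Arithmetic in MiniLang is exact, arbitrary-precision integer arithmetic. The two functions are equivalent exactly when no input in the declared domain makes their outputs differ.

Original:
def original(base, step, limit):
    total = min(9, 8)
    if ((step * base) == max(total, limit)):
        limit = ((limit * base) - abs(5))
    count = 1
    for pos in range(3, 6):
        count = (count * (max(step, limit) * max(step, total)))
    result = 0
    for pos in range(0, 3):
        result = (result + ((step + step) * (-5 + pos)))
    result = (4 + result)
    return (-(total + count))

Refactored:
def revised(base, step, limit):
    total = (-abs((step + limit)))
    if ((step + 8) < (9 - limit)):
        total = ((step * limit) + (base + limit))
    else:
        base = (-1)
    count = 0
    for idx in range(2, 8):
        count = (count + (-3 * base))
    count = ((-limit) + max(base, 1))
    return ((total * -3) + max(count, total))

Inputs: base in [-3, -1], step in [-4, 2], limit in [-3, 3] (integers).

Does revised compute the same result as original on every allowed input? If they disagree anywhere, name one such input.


Not equivalent: base=-3, step=-4, limit=-3 separates them (13816 vs -12).
original: total becomes 8; next ((step * base) == max(total, limit)) evaluates to false; next count becomes 1; next at pos=3:; next count becomes -24; next at pos=4:; next count becomes 576; next at pos=5:; next count becomes -13824; next result becomes 0; next at pos=0:; next result becomes 40; next at pos=1:; next result becomes 72; next at pos=2:; next result becomes 96; next result becomes 100; next final value 13816
revised: total becomes -7; next ((step + 8) < (9 - limit)) evaluates to true; next total becomes 6; next count becomes 0; next at idx=2:; next count becomes 9; next at idx=3:; next count becomes 18; next at idx=4:; next count becomes 27; next at idx=5:; next count becomes 36; next at idx=6:; next count becomes 45; next at idx=7:; next count becomes 54; next count becomes 4; next final value -12
verdict: not equivalent; witness: base=-3, step=-4, limit=-3


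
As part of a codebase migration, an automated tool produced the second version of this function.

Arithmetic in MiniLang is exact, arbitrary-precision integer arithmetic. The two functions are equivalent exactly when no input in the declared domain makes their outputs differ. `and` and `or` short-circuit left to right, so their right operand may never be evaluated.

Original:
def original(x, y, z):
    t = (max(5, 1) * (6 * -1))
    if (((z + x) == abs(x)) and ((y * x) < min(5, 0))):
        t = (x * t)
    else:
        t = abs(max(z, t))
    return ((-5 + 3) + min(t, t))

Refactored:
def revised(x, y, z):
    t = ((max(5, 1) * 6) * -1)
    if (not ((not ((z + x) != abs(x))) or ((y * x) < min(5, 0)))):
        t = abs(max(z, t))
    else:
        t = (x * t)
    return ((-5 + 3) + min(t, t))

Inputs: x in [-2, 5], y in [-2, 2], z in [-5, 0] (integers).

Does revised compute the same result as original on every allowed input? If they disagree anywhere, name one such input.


On input x=-2, y=1, z=-5, original returns 3 while revised returns 58.
verdict: not equivalent; witness: x=-2, y=1, z=-5


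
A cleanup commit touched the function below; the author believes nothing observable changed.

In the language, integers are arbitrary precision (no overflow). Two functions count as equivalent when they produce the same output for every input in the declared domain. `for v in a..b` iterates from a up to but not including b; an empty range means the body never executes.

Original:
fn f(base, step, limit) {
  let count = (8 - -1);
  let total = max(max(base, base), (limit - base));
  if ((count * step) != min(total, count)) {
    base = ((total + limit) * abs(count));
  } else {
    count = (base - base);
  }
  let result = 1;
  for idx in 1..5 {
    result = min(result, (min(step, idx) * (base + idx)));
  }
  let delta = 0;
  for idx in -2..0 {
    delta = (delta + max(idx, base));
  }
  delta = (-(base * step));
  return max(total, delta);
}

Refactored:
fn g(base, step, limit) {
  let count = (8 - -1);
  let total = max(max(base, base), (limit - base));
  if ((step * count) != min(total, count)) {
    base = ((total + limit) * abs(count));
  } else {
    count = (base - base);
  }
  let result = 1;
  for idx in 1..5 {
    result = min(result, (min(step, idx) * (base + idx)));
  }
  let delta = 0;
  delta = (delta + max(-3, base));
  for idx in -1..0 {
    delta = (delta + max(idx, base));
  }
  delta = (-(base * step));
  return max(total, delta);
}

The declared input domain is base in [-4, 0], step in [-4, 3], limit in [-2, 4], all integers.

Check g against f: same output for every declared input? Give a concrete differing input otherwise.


Equivalent. One difference looks behavioral, but it never changes the outcome for any declared input.
An exhaustive pass over the 280 declared inputs shows identical outputs.
Spot check at base=-1, step=3, limit=4 — f: count := 9 | total := 5 | ((count * step) != min(total, count)): true | base := 81 | result := 1 | iter idx=1: | result := 1 | iter idx=2: | result := 1 | iter idx=3: | result := 1 | iter idx=4: | result := 1 | delta := 0 | iter idx=-2: | delta := 81 | iter idx=-1: | delta := 162 | delta := -243 | result 5. g: count := 9 | total := 5 | ((step * count) != min(total, count)): true | base := 81 | result := 1 | iter idx=1: | result := 1 | iter idx=2: | result := 1 | iter idx=3: | result := 1 | iter idx=4: | result := 1 | delta := 0 | delta := 81 | iter idx=-1: | delta := 162 | delta := -243 | result 5. Both give 5.
verdict: equivalent


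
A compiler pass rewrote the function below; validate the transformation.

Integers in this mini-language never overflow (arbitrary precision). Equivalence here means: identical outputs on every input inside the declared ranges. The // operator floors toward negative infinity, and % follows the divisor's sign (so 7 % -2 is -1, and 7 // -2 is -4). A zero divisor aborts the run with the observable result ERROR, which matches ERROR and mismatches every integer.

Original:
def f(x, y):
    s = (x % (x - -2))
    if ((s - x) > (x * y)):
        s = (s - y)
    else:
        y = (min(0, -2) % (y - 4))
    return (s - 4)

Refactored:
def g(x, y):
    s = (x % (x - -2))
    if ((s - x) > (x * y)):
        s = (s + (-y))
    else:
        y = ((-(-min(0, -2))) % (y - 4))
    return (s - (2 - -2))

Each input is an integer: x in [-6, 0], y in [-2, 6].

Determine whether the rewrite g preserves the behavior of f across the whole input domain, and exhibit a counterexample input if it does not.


The two are interchangeable: constant usage differs; also arithmetic usage differs, and every declared input agrees.
Spot check at x=-4, y=2 — f: s = 0; ((s - x) > (x * y)) -> true; s = -2; return -6. g: s = 0; ((s - x) > (x * y)) -> true; s = -2; return -6. Both give -6.
Checked all 63 inputs in the declared domain: the outputs agree on every one.
verdict: equivalent


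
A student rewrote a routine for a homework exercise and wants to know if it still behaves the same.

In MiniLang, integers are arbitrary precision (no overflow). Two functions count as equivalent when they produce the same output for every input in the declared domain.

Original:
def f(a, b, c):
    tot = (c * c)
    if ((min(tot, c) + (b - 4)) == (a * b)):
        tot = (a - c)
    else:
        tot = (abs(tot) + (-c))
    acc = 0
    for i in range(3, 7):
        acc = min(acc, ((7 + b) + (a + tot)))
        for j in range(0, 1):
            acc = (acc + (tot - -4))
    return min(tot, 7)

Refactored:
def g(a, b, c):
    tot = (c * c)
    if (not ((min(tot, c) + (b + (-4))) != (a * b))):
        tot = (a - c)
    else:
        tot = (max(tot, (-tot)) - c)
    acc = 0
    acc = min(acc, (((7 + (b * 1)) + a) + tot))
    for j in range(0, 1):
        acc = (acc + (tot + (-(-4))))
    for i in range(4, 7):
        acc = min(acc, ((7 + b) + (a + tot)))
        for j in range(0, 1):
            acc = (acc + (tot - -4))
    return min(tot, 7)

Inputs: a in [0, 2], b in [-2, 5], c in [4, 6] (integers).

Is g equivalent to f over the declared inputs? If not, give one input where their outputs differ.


Although min/max/abs usage differs; and constant usage differs; and loop structure differs; and statement counts differ; and comparison usage differs; and arithmetic usage differs; and boolean connective usage differs, 72/72 inputs agree.
verdict: equivalent


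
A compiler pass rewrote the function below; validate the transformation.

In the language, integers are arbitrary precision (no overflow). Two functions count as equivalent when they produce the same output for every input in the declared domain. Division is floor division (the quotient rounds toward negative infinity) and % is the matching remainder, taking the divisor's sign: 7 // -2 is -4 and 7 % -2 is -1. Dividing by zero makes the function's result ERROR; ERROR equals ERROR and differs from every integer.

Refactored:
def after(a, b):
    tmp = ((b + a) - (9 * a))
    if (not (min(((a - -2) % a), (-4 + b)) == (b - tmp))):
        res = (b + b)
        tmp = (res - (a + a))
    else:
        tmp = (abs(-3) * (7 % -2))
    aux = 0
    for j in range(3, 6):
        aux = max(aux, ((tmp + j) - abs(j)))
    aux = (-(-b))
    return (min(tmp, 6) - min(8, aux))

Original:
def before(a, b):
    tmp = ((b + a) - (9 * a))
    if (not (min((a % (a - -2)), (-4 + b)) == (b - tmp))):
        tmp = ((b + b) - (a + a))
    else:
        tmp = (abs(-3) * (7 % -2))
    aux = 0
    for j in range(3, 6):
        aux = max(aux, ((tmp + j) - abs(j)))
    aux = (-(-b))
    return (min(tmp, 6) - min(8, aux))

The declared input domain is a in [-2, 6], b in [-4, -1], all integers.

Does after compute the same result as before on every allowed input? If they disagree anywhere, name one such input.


Not equivalent: a=-2, b=-4 separates them (ERROR vs 0).
before: tmp=12, then a zero divisor aborts: ERROR
after: tmp=12, then (not (min(((a - -2) % a), (-4 + b)) == (b - tmp))) is true, then res=-8, then tmp=-4, then aux=0, then (j=3), then aux=0, then (j=4), then aux=0, then (j=5), then aux=0, then aux=-4, then returns 0
verdict: not equivalent; witness: a=-2, b=-4


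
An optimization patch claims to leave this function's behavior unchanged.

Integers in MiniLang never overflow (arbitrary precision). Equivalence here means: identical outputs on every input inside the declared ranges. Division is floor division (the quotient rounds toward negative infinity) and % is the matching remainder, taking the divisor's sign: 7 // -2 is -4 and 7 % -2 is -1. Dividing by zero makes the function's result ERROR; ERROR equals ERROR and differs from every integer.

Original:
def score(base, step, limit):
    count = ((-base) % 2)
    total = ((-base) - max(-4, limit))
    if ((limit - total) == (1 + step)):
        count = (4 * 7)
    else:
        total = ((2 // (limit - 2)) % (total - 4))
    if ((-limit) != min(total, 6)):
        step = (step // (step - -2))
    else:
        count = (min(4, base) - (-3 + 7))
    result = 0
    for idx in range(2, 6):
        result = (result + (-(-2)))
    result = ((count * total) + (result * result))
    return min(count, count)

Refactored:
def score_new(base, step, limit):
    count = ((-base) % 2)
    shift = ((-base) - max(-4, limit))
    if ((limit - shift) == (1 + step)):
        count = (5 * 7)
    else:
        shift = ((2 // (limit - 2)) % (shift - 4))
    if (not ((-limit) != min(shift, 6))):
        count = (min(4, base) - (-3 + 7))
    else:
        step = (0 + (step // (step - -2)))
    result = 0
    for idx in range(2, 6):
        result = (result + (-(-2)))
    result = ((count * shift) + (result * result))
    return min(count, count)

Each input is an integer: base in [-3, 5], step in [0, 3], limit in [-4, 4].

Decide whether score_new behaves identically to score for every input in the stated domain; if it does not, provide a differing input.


Not equivalent: base=-3, step=0, limit=2 separates them (28 vs 35).
score: count = 1; total = 1; ((limit - total) == (1 + step)) -> true; count = 28; ((-limit) != min(total, 6)) -> true; step = 0; result = 0; [idx=2]; result = 2; [idx=3]; result = 4; [idx=4]; result = 6; [idx=5]; result = 8; result = 92; return 28
score_new: count = 1; shift = 1; ((limit - shift) == (1 + step)) -> true; count = 35; (not ((-limit) != min(shift, 6))) -> false; step = 0; result = 0; [idx=2]; result = 2; [idx=3]; result = 4; [idx=4]; result = 6; [idx=5]; result = 8; result = 99; return 35
verdict: not equivalent; witness: base=-3, step=0, limit=2


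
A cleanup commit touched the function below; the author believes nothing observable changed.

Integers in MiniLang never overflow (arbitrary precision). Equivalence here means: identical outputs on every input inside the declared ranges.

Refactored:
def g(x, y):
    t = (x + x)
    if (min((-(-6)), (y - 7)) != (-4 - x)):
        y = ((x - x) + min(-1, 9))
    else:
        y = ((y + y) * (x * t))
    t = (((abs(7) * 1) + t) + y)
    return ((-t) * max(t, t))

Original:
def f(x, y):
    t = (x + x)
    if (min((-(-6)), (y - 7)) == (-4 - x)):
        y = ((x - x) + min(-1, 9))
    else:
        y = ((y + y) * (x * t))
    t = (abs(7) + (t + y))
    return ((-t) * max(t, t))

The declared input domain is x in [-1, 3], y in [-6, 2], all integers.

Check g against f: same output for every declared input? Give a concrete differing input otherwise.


Try x=-1, y=-6.
f: t=-2, then (min((-(-6)), (y - 7)) == (-4 - x)) is false, then y=-24, then t=-19, then returns -361
g: t=-2, then (min((-(-6)), (y - 7)) != (-4 - x)) is true, then y=-1, then t=4, then returns -16
-361 != -16, so the rewrite changes behavior.
verdict: not equivalent; witness: x=-1, y=-6


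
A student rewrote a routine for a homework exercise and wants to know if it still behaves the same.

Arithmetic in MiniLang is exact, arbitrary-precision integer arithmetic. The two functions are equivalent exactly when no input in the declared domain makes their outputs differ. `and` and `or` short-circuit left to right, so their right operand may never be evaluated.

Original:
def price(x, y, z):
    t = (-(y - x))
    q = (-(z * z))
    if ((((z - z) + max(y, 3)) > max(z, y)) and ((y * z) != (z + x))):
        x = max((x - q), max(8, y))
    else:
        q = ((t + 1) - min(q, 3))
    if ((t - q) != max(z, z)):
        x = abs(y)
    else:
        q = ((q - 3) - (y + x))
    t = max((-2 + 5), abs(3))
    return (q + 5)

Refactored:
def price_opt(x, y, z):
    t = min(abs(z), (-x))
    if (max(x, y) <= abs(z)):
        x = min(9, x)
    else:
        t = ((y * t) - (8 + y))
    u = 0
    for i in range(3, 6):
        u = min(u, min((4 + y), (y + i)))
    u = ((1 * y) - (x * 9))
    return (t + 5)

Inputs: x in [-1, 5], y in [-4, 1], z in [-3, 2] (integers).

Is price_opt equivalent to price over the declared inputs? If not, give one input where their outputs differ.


There is a counterexample at x=-1, y=-4, z=-3: -4 on one side, 6 on the other.
price: t=3, then q=-9, then ((((z - z) + max(y, 3)) > max(z, y)) and ((y * z) != (z + x))) is true, then x=8, then ((t - q) != max(z, z)) is true, then x=4, then t=3, then returns -4
price_opt: t=1, then (max(x, y) <= abs(z)) is true, then x=-1, then u=0, then (i=3), then u=-1, then (i=4), then u=-1, then (i=5), then u=-1, then u=5, then returns 6
verdict: not equivalent; witness: x=-1, y=-4, z=-3


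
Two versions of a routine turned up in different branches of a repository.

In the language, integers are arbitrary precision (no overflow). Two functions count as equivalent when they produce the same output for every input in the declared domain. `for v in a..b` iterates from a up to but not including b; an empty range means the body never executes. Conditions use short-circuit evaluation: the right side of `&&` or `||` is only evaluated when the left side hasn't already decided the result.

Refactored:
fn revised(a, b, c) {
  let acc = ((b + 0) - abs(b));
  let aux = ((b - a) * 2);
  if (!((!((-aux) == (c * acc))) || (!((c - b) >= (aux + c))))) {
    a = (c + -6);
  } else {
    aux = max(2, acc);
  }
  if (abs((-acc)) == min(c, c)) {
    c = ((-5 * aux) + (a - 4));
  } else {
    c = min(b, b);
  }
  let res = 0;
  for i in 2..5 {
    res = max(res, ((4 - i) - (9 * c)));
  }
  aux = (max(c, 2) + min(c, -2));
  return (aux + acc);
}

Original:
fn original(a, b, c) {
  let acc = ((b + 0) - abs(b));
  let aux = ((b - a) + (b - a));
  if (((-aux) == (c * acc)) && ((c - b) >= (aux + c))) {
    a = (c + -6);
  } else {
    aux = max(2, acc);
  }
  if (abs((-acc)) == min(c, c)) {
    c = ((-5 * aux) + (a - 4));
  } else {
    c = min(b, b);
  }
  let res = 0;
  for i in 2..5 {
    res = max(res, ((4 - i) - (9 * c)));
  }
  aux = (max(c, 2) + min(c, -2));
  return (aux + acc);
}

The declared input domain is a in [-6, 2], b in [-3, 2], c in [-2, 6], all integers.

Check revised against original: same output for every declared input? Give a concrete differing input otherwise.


Reading the diff, among the changes: boolean connective usage differs, plus arithmetic usage differs, plus constant usage differs.
One worked example (a=-3, b=-2, c=2) — original: acc := -4 | aux := 2 | (((-aux) == (c * acc)) && ((c - b) >= (aux + c))): false | aux := 2 | (abs((-acc)) == min(c, c)): false | c := -2 | res := 0 | iter i=2: | res := 20 | iter i=3: | res := 20 | iter i=4: | res := 20 | aux := 0 | result -4; revised: acc := -4 | aux := 2 | (!((!((-aux) == (c * acc))) || (!((c - b) >= (aux + c))))): false | aux := 2 | (abs((-acc)) == min(c, c)): false | c := -2 | res := 0 | iter i=2: | res := 20 | iter i=3: | res := 20 | iter i=4: | res := 20 | aux := 0 | result -4; agreement on -4.
An exhaustive pass over the 486 declared inputs shows identical outputs.
verdict: equivalent


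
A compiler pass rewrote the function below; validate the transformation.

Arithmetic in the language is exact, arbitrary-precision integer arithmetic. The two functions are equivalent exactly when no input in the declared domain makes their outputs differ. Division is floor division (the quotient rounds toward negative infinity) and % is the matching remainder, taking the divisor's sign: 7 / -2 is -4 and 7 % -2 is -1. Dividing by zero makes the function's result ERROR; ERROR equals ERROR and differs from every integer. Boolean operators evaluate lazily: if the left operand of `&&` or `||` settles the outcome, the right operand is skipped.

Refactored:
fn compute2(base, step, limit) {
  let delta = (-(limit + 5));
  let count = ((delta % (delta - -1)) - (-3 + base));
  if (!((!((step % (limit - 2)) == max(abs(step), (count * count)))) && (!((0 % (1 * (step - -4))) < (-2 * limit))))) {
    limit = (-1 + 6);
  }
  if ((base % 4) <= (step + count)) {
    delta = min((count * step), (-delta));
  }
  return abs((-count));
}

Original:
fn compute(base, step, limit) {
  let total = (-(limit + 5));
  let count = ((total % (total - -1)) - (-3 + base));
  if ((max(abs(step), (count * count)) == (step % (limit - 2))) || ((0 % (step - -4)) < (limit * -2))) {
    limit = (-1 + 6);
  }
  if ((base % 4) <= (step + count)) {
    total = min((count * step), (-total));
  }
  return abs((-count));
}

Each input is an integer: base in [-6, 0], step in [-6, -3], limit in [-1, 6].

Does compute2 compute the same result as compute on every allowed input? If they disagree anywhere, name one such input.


Although boolean connective usage differs, constant usage differs, arithmetic usage differs, local variable names differ, 224/224 inputs agree.
verdict: equivalent


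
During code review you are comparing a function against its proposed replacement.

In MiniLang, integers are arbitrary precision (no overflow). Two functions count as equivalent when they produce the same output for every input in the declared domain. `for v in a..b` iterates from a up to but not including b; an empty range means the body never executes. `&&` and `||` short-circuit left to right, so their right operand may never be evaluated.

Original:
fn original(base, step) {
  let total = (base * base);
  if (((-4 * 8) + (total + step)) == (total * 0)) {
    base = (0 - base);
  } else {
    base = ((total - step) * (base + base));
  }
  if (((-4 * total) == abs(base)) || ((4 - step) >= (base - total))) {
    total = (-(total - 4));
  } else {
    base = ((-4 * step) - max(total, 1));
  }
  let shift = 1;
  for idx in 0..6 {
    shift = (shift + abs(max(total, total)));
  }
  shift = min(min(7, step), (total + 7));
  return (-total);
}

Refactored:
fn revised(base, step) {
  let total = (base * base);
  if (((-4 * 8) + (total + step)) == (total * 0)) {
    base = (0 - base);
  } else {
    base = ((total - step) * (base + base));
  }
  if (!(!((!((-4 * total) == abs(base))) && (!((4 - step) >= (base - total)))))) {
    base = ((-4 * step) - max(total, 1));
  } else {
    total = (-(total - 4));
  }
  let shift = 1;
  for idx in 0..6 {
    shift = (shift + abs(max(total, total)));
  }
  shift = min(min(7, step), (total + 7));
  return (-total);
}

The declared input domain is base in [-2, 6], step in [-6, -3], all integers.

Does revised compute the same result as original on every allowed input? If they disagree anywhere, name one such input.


Equivalent — the differences include boolean connective usage differs, yet no declared input distinguishes the two.
Tracing base=3, step=-6: original: total becomes 9; next (((-4 * 8) + (total + step)) == (total * 0)) evaluates to false; next base becomes 90; next (((-4 * total) == abs(base)) || ((4 - step) >= (base - total))) evaluates to false; next base becomes 15; next shift becomes 1; next at idx=0:; next shift becomes 10; next at idx=1:; next shift becomes 19; next at idx=2:; next shift becomes 28; next at idx=3:; next shift becomes 37; next at idx=4:; next shift becomes 46; next at idx=5:; next shift becomes 55; next shift becomes -6; next final value -9 | revised: total becomes 9; next (((-4 * 8) + (total + step)) == (total * 0)) evaluates to false; next base becomes 90; next (!(!((!((-4 * total) == abs(base))) && (!((4 - step) >= (base - total)))))) evaluates to true; next base becomes 15; next shift becomes 1; next at idx=0:; next shift becomes 10; next at idx=1:; next shift becomes 19; next at idx=2:; next shift becomes 28; next at idx=3:; next shift becomes 37; next at idx=4:; next shift becomes 46; next at idx=5:; next shift becomes 55; next shift becomes -6; next final value -9 — matching result -9.
An exhaustive pass over the 36 declared inputs shows identical outputs.
verdict: equivalent


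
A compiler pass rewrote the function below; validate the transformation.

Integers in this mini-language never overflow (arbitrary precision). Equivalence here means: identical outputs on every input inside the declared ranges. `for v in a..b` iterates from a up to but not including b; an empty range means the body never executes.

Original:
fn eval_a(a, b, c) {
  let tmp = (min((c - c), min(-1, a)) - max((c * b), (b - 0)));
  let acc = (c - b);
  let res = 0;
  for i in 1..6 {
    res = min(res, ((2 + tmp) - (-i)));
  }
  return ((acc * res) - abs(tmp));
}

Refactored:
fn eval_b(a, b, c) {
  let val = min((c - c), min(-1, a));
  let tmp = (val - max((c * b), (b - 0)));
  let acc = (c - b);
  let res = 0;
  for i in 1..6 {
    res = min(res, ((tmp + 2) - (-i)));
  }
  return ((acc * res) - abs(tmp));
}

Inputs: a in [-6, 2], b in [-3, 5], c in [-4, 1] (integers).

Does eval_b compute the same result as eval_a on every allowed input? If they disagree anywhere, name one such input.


Side by side, the visible changes include: statement counts differ; local variable names differ.
Tracing a=-4, b=2, c=-4: eval_a: tmp=-6, then acc=-6, then res=0, then (i=1), then res=-3, then (i=2), then res=-3, then (i=3), then res=-3, then (i=4), then res=-3, then (i=5), then res=-3, then returns 12 | eval_b: val=-4, then tmp=-6, then acc=-6, then res=0, then (i=1), then res=-3, then (i=2), then res=-3, then (i=3), then res=-3, then (i=4), then res=-3, then (i=5), then res=-3, then returns 12 — matching result 12.
Across all 486 domain points the two functions coincide.
verdict: equivalent


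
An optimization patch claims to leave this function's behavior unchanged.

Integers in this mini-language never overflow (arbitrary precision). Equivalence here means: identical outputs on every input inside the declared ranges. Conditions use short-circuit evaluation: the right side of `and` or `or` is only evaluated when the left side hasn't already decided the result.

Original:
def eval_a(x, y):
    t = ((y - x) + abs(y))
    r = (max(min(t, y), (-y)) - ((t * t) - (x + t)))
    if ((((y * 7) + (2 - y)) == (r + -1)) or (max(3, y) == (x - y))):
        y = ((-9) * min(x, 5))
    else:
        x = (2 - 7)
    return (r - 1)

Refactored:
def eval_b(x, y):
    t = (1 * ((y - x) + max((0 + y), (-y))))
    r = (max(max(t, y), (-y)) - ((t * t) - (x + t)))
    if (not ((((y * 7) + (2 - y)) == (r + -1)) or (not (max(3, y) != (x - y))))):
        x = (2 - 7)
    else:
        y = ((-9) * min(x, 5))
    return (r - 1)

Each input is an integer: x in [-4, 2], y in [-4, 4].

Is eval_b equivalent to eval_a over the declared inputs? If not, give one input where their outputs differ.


Run the pair on x=-4, y=-3.
eval_a: t becomes 4; next r becomes -13; next ((((y * 7) + (2 - y)) == (r + -1)) or (max(3, y) == (x - y))) evaluates to false; next x becomes -5; next final value -14
eval_b: t becomes 4; next r becomes -12; next (not ((((y * 7) + (2 - y)) == (r + -1)) or (not (max(3, y) != (x - y))))) evaluates to true; next x becomes -5; next final value -13
-14 vs -13 — the two versions disagree here.
verdict: not equivalent; witness: x=-4, y=-3


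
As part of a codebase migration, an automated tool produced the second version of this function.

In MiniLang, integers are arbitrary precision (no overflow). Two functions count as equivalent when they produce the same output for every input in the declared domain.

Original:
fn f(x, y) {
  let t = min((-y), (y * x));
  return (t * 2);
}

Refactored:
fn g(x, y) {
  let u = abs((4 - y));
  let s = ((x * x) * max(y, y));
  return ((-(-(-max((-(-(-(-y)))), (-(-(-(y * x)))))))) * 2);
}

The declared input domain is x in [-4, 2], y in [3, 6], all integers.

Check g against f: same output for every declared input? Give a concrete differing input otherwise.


Differences: constant usage differs; and statement counts differ; and local variable names differ; and min/max/abs usage differs; and arithmetic usage differs — yet all 28 inputs agree.
verdict: equivalent


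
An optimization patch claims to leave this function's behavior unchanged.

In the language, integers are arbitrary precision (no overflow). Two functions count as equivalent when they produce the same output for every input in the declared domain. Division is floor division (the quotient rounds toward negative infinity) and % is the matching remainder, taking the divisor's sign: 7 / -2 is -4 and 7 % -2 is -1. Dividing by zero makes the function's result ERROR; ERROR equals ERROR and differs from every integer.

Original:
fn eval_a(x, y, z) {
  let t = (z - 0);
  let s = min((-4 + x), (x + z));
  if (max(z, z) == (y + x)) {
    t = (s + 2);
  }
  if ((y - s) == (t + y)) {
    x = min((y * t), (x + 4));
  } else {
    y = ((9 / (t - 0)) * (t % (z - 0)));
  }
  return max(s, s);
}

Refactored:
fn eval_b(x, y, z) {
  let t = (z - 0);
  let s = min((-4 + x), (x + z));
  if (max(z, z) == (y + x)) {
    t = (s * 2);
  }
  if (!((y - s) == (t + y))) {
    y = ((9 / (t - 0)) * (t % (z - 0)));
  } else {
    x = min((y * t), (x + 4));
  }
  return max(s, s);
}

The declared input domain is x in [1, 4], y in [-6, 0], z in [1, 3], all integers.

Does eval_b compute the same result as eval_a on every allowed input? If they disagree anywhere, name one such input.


Take x=2, y=-1, z=1.
eval_a: t=1, then s=-2, then (max(z, z) == (y + x)) is true, then t=0, then ((y - s) == (t + y)) is false, then a zero divisor aborts: ERROR
eval_b: t=1, then s=-2, then (max(z, z) == (y + x)) is true, then t=-4, then (!((y - s) == (t + y))) is true, then y=0, then returns -2
ERROR and -2 differ, so these are not the same function on this domain.
verdict: not equivalent; witness: x=2, y=-1, z=1


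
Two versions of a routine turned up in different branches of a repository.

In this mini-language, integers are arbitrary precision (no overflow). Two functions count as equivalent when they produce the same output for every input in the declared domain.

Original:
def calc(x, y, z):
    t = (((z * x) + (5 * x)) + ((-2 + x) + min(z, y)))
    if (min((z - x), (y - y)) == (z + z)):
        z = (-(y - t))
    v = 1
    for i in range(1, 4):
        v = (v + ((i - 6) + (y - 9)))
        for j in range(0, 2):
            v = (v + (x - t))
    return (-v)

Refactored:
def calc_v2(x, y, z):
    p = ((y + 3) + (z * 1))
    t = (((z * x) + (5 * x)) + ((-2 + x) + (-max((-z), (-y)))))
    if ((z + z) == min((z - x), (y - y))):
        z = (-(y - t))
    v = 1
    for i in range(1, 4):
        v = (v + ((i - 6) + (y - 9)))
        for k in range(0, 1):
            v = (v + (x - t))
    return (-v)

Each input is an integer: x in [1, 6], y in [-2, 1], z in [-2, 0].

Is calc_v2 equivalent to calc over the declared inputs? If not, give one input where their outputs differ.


Not equivalent: x=1, y=-2, z=-2 separates them (38 vs 41).
calc: t = 0; (min((z - x), (y - y)) == (z + z)) -> false; v = 1; [i=1]; v = -15; [j=0]; v = -14; [j=1]; v = -13; [i=2]; v = -28; [j=0]; v = -27; [j=1]; v = -26; [i=3]; v = -40; [j=0]; v = -39; [j=1]; v = -38; return 38
calc_v2: p = -1; t = 0; ((z + z) == min((z - x), (y - y))) -> false; v = 1; [i=1]; v = -15; [k=0]; v = -14; [i=2]; v = -29; [k=0]; v = -28; [i=3]; v = -42; [k=0]; v = -41; return 41
verdict: not equivalent; witness: x=1, y=-2, z=-2


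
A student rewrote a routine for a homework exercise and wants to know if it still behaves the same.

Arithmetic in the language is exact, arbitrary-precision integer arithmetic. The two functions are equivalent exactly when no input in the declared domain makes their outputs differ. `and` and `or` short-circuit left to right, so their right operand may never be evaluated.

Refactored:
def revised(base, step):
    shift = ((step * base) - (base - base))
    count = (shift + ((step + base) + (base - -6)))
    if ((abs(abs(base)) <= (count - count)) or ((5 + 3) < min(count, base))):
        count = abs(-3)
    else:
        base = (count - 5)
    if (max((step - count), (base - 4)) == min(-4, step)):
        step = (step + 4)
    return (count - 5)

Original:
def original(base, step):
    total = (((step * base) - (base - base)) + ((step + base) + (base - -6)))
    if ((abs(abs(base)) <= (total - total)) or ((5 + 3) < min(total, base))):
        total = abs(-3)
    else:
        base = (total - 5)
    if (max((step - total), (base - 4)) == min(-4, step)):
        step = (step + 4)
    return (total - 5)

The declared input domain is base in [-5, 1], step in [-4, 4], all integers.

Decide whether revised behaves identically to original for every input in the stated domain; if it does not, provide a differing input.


Comparing the listings, the differences include: statement counts differ, plus local variable names differ.
Tracing base=-4, step=0: original: total = -2; ((abs(abs(base)) <= (total - total)) or ((5 + 3) < min(total, base))) -> false; base = -7; (max((step - total), (base - 4)) == min(-4, step)) -> false; return -7 | revised: shift = 0; count = -2; ((abs(abs(base)) <= (count - count)) or ((5 + 3) < min(count, base))) -> false; base = -7; (max((step - count), (base - 4)) == min(-4, step)) -> false; return -7 — matching result -7.
Sweeping the whole domain (63 inputs) finds no disagreement.
verdict: equivalent


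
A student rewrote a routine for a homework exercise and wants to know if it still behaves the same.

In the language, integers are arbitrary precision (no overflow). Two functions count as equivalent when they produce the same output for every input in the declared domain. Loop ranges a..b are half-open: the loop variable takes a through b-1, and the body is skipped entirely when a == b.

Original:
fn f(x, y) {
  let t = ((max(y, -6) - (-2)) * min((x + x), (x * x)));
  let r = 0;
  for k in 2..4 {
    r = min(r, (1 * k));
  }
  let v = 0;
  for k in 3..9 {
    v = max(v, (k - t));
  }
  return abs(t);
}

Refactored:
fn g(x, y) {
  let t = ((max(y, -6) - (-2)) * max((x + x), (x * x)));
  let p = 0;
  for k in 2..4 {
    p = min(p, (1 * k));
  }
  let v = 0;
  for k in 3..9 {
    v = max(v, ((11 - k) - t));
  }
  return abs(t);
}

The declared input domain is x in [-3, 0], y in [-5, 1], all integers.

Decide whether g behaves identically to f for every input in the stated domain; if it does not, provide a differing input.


The rewrite breaks on x=-3, y=-5, where the results are 18 and 27.
f: t := 18 | r := 0 | iter k=2: | r := 0 | iter k=3: | r := 0 | v := 0 | iter k=3: | v := 0 | iter k=4: | v := 0 | iter k=5: | v := 0 | iter k=6: | v := 0 | iter k=7: | v := 0 | iter k=8: | v := 0 | result 18
g: t := -27 | p := 0 | iter k=2: | p := 0 | iter k=3: | p := 0 | v := 0 | iter k=3: | v := 35 | iter k=4: | v := 35 | iter k=5: | v := 35 | iter k=6: | v := 35 | iter k=7: | v := 35 | iter k=8: | v := 35 | result 27
verdict: not equivalent; witness: x=-3, y=-5


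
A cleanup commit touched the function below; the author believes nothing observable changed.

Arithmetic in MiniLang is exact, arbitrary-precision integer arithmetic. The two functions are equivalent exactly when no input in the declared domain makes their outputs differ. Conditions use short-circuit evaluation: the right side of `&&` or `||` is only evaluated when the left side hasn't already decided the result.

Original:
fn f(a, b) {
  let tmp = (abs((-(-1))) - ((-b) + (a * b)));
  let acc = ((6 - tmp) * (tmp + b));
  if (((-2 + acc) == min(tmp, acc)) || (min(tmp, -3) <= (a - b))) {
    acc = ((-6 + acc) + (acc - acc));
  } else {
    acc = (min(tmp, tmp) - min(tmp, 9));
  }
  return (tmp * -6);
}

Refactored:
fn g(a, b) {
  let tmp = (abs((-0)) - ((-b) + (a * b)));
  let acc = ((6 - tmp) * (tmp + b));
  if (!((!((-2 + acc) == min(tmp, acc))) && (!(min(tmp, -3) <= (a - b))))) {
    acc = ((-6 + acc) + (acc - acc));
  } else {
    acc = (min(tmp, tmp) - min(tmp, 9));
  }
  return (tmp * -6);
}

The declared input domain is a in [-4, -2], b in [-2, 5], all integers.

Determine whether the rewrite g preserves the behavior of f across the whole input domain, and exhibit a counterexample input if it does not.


Evaluate both at a=-4, b=-2.
f: tmp becomes -9; next acc becomes -165; next (((-2 + acc) == min(tmp, acc)) || (min(tmp, -3) <= (a - b))) evaluates to true; next acc becomes -171; next final value 54
g: tmp becomes -10; next acc becomes -192; next (!((!((-2 + acc) == min(tmp, acc))) && (!(min(tmp, -3) <= (a - b))))) evaluates to true; next acc becomes -198; next final value 60
54 != 60, so the rewrite changes behavior.
verdict: not equivalent; witness: a=-4, b=-2


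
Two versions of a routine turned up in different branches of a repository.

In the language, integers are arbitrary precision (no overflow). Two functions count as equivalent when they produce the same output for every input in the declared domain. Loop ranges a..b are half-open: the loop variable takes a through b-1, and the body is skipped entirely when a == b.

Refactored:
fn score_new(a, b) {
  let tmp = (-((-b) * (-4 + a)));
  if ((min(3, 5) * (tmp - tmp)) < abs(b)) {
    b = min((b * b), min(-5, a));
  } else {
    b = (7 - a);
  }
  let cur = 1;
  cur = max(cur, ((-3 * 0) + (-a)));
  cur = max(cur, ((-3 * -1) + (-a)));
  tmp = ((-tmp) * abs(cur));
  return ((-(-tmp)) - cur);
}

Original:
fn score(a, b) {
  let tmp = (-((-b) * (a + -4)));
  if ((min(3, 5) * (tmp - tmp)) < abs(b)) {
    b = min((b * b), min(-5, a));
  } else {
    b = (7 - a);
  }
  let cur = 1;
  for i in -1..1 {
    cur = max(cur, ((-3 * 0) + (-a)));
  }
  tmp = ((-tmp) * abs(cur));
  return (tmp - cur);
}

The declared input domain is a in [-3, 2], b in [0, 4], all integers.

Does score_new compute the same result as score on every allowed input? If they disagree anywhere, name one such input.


Input a=-3, b=0: -3 from score versus -6 from score_new.
verdict: not equivalent; witness: a=-3, b=0


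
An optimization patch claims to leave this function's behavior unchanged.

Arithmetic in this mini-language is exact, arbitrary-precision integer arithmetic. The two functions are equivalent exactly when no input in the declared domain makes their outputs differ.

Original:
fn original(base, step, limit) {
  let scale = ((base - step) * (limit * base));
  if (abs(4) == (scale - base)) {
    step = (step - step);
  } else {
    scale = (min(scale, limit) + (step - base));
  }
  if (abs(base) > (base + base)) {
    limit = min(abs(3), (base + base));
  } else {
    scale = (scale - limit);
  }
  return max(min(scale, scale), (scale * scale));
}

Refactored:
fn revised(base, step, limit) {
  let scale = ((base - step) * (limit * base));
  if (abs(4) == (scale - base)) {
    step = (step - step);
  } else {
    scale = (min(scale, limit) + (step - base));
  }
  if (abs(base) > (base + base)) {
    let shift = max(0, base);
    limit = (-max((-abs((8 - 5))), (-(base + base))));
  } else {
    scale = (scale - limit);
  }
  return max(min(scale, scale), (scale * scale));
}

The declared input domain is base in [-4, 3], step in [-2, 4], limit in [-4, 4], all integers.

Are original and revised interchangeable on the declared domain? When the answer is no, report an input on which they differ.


Equivalent — the differences include statement counts differ, plus min/max/abs usage differs, plus arithmetic usage differs, plus local variable names differ, plus constant usage differs, yet no declared input distinguishes the two.
Spot check at base=-1, step=2, limit=4 — original: scale becomes 12; next (abs(4) == (scale - base)) evaluates to false; next scale becomes 7; next (abs(base) > (base + base)) evaluates to true; next limit becomes -2; next final value 49. revised: scale becomes 12; next (abs(4) == (scale - base)) evaluates to false; next scale becomes 7; next (abs(base) > (base + base)) evaluates to true; next shift becomes 0; next limit becomes -2; next final value 49. Both give 49.
Across all 504 domain points the two functions coincide.
verdict: equivalent
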